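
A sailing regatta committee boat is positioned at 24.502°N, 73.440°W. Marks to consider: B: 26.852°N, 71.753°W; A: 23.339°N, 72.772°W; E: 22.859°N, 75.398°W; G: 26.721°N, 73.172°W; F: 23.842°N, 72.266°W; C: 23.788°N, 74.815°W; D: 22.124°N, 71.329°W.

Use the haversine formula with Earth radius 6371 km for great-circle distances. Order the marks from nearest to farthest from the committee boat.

Distance from the committee boat at 24.502°N, 73.440°W to each:
F 23.842°N, 72.266°W: 139.9 km
A 23.339°N, 72.772°W: 146.1 km
C 23.788°N, 74.815°W: 160.5 km
G 26.721°N, 73.172°W: 248.2 km
E 22.859°N, 75.398°W: 270.4 km
B 26.852°N, 71.753°W: 311.2 km
D 22.124°N, 71.329°W: 341.1 km

F, A, C, G, E, B, D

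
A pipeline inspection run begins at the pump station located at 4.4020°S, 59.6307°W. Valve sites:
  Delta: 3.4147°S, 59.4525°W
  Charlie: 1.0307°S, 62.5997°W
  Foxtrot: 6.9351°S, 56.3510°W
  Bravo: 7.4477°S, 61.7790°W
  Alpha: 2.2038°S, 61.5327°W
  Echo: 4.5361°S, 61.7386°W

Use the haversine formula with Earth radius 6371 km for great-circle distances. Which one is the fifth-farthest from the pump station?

Distance to each, sorted:
Charlie: 499.2 km
Foxtrot: 459.4 km
Bravo: 413.7 km
Alpha: 323.0 km
Echo: 234.2 km
Delta: 111.5 km
The fifth-farthest is Echo at 234.2 km.

Echo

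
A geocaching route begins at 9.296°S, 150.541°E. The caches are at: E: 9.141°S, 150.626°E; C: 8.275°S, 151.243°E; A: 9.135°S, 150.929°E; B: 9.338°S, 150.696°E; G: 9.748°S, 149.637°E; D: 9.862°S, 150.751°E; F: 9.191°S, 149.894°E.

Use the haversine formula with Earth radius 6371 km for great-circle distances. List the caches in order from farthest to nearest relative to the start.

C, G, F, D, A, E, B

Distances from the start:
C 8.275°S, 151.243°E: 137.3 km
G 9.748°S, 149.637°E: 111.1 km
F 9.191°S, 149.894°E: 72.0 km
D 9.862°S, 150.751°E: 67.0 km
A 9.135°S, 150.929°E: 46.2 km
E 9.141°S, 150.626°E: 19.6 km
B 9.338°S, 150.696°E: 17.6 km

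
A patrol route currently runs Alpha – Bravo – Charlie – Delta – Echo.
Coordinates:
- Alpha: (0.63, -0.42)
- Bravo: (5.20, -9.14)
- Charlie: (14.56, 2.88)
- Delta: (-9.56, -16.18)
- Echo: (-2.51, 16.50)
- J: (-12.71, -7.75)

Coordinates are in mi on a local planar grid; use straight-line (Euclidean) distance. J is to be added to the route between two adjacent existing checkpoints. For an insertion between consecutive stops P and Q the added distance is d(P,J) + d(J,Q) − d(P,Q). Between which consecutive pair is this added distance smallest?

between Delta and Echo

Added distance for inserting J between each consecutive pair:
Alpha–Bravo: 23.3 mi
Bravo–Charlie: 32.0 mi
Charlie–Delta: 7.5 mi
Delta–Echo: 1.9 mi
Smallest added distance is 1.9 mi, inserting between Delta and Echo.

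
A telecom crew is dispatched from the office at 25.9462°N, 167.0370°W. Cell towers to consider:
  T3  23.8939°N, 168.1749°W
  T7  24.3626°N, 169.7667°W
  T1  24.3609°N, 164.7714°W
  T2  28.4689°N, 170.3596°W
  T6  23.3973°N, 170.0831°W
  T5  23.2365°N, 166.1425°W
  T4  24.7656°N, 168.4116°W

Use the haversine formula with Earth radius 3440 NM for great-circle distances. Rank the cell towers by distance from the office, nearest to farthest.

Computing each great-circle distance from 25.9462°N, 167.0370°W:
T4 24.7656°N, 168.4116°W: 102.9 NM
T3 23.8939°N, 168.1749°W: 137.9 NM
T1 24.3609°N, 164.7714°W: 155.6 NM
T5 23.2365°N, 166.1425°W: 169.9 NM
T7 24.3626°N, 169.7667°W: 176.2 NM
T6 23.3973°N, 170.0831°W: 225.9 NM
T2 28.4689°N, 170.3596°W: 233.2 NM

T4, T3, T1, T5, T7, T6, T2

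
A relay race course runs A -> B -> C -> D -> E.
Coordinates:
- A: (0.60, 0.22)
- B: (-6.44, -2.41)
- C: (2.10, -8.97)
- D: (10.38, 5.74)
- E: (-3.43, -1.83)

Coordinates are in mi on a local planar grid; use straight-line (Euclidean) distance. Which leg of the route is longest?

Leg distances:
A→B: 7.5 mi
B→C: 10.8 mi
C→D: 16.9 mi
D→E: 15.7 mi
The longest leg is C–D at 16.9 mi.

C–D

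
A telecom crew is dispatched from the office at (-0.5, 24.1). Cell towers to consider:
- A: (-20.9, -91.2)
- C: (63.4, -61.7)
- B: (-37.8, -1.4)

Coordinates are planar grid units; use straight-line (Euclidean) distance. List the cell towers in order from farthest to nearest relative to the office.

Computing each straight-line distance from (-0.5, 24.1):
A (-20.9, -91.2): 117.1
C (63.4, -61.7): 107.0
B (-37.8, -1.4): 45.2

A, C, B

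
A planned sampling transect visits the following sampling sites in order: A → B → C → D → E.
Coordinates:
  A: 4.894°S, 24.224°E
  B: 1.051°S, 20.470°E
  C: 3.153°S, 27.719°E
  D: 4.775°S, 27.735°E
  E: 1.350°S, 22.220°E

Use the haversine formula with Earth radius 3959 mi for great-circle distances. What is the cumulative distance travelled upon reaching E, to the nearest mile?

1452 mi

Leg distances:
A→B: 370.9 mi  (cumulative 370.9 mi)
B→C: 521.2 mi  (cumulative 892.1 mi)
C→D: 112.1 mi  (cumulative 1004.2 mi)
D→E: 448.1 mi  (cumulative 1452.3 mi)
Cumulative distance at E ≈ 1452 mi.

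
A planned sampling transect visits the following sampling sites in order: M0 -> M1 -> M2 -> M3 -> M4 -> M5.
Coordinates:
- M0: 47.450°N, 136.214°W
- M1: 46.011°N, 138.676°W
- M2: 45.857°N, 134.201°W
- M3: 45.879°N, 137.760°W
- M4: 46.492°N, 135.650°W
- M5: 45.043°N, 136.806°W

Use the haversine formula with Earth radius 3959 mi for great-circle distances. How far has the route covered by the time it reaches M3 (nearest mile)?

Leg distances:
M0→M1: 153.2 mi  (cumulative 153.2 mi)
M1→M2: 215.3 mi  (cumulative 368.5 mi)
M2→M3: 171.2 mi  (cumulative 539.7 mi)
Cumulative distance at M3 ≈ 540 mi.

540 mi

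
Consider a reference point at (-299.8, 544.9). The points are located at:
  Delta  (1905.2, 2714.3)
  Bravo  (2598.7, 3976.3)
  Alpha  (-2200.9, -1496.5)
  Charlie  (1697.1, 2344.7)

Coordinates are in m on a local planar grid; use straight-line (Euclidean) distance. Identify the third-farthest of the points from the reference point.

Distance to each, sorted:
Bravo: 4491.7 m
Delta: 3093.3 m
Alpha: 2789.5 m
Charlie: 2688.3 m
The third-farthest is Alpha at 2789.5 m.

Alpha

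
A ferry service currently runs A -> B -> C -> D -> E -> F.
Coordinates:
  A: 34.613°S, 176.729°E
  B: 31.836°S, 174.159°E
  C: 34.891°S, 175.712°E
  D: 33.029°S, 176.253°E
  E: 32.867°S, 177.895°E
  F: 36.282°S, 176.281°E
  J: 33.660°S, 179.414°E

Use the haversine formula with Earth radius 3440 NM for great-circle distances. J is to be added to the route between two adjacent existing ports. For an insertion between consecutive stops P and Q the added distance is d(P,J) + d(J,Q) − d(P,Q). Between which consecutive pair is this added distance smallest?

between E and F

Added distance for inserting J between each consecutive pair:
A–B: 221.4 NM
B–C: 285.7 NM
C–D: 246.0 NM
D–E: 169.6 NM
E–F: 90.2 NM
Smallest added distance is 90.2 NM, inserting between E and F.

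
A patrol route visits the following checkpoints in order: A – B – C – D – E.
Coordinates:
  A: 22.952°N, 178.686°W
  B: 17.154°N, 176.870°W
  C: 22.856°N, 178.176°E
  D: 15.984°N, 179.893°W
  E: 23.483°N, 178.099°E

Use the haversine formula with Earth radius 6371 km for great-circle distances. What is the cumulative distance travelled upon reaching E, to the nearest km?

3141 km

Leg distances:
A→B: 672.0 km  (cumulative 672.0 km)
B→C: 818.3 km  (cumulative 1490.3 km)
C→D: 790.5 km  (cumulative 2280.8 km)
D→E: 859.9 km  (cumulative 3140.6 km)
Cumulative distance at E ≈ 3141 km.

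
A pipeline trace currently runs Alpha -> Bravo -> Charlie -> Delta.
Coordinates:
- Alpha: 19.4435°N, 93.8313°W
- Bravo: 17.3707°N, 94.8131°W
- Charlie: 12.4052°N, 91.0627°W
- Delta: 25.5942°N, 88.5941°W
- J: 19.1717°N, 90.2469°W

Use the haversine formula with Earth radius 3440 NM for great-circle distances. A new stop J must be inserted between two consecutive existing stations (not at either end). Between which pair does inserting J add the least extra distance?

Added distance for inserting J between each consecutive pair:
Alpha–Bravo: 349.2 NM
Bravo–Charlie: 321.8 NM
Charlie–Delta: 1.2 NM
Smallest added distance is 1.2 NM, inserting between Charlie and Delta.

between Charlie and Delta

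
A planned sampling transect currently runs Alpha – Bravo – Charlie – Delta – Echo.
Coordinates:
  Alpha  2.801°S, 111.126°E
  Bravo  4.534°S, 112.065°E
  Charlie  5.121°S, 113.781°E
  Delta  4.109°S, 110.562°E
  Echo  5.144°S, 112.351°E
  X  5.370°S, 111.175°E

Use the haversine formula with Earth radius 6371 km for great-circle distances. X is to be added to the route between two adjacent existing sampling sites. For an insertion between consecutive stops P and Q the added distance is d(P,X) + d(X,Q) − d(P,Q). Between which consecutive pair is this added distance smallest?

Added distance for inserting X between each consecutive pair:
Alpha–Bravo: 202.2 km
Bravo–Charlie: 224.4 km
Charlie–Delta: 71.6 km
Delta–Echo: 59.2 km
Smallest added distance is 59.2 km, inserting between Delta and Echo.

between Delta and Echo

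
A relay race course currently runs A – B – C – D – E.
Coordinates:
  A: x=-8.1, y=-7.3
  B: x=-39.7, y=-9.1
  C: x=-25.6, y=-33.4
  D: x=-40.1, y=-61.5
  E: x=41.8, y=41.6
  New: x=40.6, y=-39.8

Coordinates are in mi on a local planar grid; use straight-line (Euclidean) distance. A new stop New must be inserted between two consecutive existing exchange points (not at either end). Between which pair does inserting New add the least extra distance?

Added distance for inserting New between each consecutive pair:
A–B: 112.9 mi
B–C: 124.4 mi
C–D: 118.5 mi
D–E: 33.3 mi
Smallest added distance is 33.3 mi, inserting between D and E.

between D and E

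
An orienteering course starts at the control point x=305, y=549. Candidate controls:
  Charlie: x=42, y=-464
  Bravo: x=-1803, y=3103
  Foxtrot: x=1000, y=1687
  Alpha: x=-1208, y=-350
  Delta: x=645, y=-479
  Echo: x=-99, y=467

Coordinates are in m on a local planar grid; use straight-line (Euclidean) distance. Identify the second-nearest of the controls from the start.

Charlie

Distances from the start (x=305, y=549):
Echo: 412.2 m
Charlie: 1046.6 m
Delta: 1082.8 m
Foxtrot: 1333.4 m
Alpha: 1759.9 m
Bravo: 3311.6 m
The second-nearest is Charlie at 1046.6 m.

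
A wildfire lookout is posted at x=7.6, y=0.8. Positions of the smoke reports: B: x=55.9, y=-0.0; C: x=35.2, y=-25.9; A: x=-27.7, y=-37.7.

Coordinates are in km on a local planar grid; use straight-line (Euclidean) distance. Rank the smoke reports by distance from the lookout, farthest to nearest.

Distances from the lookout:
A x=-27.7, y=-37.7: 52.2 km
B x=55.9, y=-0.0: 48.3 km
C x=35.2, y=-25.9: 38.4 km

A, B, C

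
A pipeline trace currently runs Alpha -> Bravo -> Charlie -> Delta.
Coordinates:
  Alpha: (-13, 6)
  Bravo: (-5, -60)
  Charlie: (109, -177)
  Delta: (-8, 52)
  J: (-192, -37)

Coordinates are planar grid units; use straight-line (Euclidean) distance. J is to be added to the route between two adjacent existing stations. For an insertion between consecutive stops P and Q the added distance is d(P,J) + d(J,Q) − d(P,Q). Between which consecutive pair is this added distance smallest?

between Charlie and Delta

Added distance for inserting J between each consecutive pair:
Alpha–Bravo: 306.0
Bravo–Charlie: 357.0
Charlie–Delta: 279.2
Smallest added distance is 279.2, inserting between Charlie and Delta.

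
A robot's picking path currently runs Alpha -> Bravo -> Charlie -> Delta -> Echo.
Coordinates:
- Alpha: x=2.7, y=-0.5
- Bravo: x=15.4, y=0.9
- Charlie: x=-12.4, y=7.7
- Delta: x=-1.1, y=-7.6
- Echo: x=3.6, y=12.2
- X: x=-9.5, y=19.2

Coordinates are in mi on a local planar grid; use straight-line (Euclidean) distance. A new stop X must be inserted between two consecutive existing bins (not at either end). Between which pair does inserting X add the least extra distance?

Added distance for inserting X between each consecutive pair:
Alpha–Bravo: 41.3 mi
Bravo–Charlie: 14.1 mi
Charlie–Delta: 20.9 mi
Delta–Echo: 22.6 mi
Smallest added distance is 14.1 mi, inserting between Bravo and Charlie.

between Bravo and Charlie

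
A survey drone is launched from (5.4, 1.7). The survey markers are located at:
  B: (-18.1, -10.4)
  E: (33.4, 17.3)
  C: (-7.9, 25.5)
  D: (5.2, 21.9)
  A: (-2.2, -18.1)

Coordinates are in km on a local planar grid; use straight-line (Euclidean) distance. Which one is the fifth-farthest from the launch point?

Distances from the launch point ((5.4, 1.7)):
E: 32.1 km
C: 27.3 km
B: 26.4 km
A: 21.2 km
D: 20.2 km
The fifth-farthest is D at 20.2 km.

D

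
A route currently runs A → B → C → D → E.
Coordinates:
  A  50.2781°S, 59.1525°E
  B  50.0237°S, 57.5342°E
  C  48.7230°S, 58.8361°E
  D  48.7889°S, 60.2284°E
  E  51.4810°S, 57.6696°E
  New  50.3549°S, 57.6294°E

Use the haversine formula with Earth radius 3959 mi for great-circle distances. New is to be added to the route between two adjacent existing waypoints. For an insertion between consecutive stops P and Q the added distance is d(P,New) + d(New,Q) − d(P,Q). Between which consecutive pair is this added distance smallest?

between A and B

Added distance for inserting New between each consecutive pair:
A–B: 16.9 mi
B–C: 41.1 mi
C–D: 220.4 mi
D–E: 19.0 mi
Smallest added distance is 16.9 mi, inserting between A and B.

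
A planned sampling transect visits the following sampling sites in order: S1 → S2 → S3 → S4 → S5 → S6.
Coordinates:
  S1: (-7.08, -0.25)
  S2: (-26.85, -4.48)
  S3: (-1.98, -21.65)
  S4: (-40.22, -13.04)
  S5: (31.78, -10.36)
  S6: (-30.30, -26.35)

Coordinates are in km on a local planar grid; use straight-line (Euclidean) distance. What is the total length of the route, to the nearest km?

226 km

Leg distances:
S1→S2: 20.2 km  (cumulative 20.2 km)
S2→S3: 30.2 km  (cumulative 50.4 km)
S3→S4: 39.2 km  (cumulative 89.6 km)
S4→S5: 72.0 km  (cumulative 161.7 km)
S5→S6: 64.1 km  (cumulative 225.8 km)
Total route length ≈ 226 km.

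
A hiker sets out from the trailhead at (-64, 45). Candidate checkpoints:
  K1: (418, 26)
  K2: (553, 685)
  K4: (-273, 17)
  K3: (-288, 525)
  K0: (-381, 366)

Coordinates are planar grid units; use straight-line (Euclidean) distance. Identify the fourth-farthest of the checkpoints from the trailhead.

Distances from the trailhead ((-64, 45)):
K2: 889.0
K3: 529.7
K1: 482.4
K0: 451.1
K4: 210.9
The fourth-farthest is K0 at 451.1.

K0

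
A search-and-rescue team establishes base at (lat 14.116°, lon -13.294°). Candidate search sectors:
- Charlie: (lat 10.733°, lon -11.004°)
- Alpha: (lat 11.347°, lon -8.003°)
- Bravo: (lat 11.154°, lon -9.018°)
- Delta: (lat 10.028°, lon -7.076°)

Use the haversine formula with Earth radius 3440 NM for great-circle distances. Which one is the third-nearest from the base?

Alpha

Distance to each, sorted:
Charlie: 243.5 NM
Bravo: 307.2 NM
Alpha: 351.6 NM
Delta: 439.8 NM
The third-nearest is Alpha at 351.6 NM.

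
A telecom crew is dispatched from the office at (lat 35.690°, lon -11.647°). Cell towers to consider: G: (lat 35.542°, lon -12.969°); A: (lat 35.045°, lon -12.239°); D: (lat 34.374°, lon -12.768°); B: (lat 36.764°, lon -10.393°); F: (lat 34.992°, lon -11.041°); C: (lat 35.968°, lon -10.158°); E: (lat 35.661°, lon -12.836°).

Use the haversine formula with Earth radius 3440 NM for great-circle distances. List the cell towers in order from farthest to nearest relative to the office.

Computing each great-circle distance from (lat 35.690°, lon -11.647°):
D (lat 34.374°, lon -12.768°): 96.3 NM
B (lat 36.764°, lon -10.393°): 88.6 NM
C (lat 35.968°, lon -10.158°): 74.4 NM
G (lat 35.542°, lon -12.969°): 65.1 NM
E (lat 35.661°, lon -12.836°): 58.0 NM
F (lat 34.992°, lon -11.041°): 51.4 NM
A (lat 35.045°, lon -12.239°): 48.4 NM

D, B, C, G, E, F, A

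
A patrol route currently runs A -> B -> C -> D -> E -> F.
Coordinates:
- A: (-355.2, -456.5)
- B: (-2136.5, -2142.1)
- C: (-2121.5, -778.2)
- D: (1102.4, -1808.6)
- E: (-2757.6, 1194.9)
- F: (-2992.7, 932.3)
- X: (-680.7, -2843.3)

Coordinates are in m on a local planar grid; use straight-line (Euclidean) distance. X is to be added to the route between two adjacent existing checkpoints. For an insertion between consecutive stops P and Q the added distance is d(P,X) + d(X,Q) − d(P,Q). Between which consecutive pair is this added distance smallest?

Added distance for inserting X between each consecutive pair:
A–B: 1572.4 m
B–C: 2769.9 m
C–D: 1195.0 m
D–E: 1711.7 m
E–F: 8615.8 m
Smallest added distance is 1195.0 m, inserting between C and D.

between C and D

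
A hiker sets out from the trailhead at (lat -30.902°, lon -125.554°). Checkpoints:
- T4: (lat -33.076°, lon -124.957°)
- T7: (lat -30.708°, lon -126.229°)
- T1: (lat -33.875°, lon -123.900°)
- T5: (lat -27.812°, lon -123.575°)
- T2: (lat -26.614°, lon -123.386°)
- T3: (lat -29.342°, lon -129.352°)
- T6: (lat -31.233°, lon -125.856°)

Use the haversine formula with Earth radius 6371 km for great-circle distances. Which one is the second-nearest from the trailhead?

T7

Distance to each, sorted:
T6: 46.7 km
T7: 68.0 km
T4: 248.2 km
T1: 365.2 km
T5: 393.5 km
T3: 404.3 km
T2: 521.5 km
The second-nearest is T7 at 68.0 km.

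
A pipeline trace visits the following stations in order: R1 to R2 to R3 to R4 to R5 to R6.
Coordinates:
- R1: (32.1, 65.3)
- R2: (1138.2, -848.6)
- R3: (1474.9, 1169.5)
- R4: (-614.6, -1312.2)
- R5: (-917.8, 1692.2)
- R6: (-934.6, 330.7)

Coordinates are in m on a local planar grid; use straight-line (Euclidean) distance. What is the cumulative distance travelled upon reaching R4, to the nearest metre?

Leg distances:
R1→R2: 1434.8 m  (cumulative 1434.8 m)
R2→R3: 2046.0 m  (cumulative 3480.8 m)
R3→R4: 3244.2 m  (cumulative 6725.0 m)
Cumulative distance at R4 ≈ 6725 m.

6725 m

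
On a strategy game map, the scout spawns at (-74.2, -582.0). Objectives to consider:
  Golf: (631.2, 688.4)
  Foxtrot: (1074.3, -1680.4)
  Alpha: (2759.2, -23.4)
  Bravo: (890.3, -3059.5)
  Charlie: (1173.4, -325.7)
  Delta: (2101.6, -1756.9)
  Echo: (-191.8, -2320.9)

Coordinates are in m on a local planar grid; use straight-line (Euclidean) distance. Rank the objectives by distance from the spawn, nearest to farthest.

Charlie, Golf, Foxtrot, Echo, Delta, Bravo, Alpha

Distances from the spawn:
Charlie (1173.4, -325.7): 1273.7 m
Golf (631.2, 688.4): 1453.1 m
Foxtrot (1074.3, -1680.4): 1589.2 m
Echo (-191.8, -2320.9): 1742.9 m
Delta (2101.6, -1756.9): 2472.8 m
Bravo (890.3, -3059.5): 2658.6 m
Alpha (2759.2, -23.4): 2887.9 m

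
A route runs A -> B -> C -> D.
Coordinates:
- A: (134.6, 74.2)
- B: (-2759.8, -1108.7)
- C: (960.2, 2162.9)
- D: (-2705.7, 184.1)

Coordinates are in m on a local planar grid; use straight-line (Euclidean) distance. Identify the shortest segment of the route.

A–B

Leg distances:
A→B: 3126.8 m
B→C: 4954.0 m
C→D: 4165.9 m
The shortest leg is A–B at 3126.8 m.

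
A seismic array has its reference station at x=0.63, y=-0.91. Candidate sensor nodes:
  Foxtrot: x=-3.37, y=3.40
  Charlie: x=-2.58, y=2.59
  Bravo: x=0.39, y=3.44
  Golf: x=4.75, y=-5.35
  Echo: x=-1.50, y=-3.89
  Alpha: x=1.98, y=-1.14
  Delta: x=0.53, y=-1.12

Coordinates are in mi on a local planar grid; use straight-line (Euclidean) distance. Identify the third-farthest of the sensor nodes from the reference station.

Distances from the reference station (x=0.63, y=-0.91):
Golf: 6.1 mi
Foxtrot: 5.9 mi
Charlie: 4.7 mi
Bravo: 4.4 mi
Echo: 3.7 mi
Alpha: 1.4 mi
Delta: 0.2 mi
The third-farthest is Charlie at 4.7 mi.

Charlie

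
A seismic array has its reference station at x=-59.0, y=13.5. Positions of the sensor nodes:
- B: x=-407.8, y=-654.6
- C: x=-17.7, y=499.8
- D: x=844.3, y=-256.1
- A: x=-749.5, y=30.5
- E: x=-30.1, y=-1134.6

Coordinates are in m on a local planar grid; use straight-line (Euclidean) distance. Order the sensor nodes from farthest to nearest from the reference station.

E, D, B, A, C

Distances from the reference station:
E x=-30.1, y=-1134.6: 1148.5 m
D x=844.3, y=-256.1: 942.7 m
B x=-407.8, y=-654.6: 753.7 m
A x=-749.5, y=30.5: 690.7 m
C x=-17.7, y=499.8: 488.1 m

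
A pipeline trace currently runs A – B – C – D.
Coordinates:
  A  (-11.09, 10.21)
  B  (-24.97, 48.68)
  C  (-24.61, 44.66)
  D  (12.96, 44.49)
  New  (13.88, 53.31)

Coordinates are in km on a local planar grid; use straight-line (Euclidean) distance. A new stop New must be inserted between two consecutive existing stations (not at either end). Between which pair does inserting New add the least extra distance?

Added distance for inserting New between each consecutive pair:
A–B: 48.0 km
B–C: 74.5 km
C–D: 10.7 km
Smallest added distance is 10.7 km, inserting between C and D.

between C and D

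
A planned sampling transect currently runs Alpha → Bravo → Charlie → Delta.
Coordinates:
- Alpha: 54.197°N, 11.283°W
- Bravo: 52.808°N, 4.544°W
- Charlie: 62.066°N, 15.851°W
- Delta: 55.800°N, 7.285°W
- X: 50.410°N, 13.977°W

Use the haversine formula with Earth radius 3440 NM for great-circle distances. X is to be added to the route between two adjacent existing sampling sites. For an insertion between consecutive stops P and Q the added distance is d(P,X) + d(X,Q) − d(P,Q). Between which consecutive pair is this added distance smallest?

Added distance for inserting X between each consecutive pair:
Alpha–Bravo: 373.0 NM
Bravo–Charlie: 419.1 NM
Charlie–Delta: 646.2 NM
Smallest added distance is 373.0 NM, inserting between Alpha and Bravo.

between Alpha and Bravo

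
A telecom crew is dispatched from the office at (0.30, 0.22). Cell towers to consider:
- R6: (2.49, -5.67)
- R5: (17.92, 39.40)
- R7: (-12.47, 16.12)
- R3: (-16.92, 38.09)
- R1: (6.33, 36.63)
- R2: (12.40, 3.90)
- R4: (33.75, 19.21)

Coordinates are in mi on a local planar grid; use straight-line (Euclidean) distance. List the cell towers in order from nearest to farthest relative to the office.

Distances from the office:
R6 (2.49, -5.67): 6.3 mi
R2 (12.40, 3.90): 12.6 mi
R7 (-12.47, 16.12): 20.4 mi
R1 (6.33, 36.63): 36.9 mi
R4 (33.75, 19.21): 38.5 mi
R3 (-16.92, 38.09): 41.6 mi
R5 (17.92, 39.40): 43.0 mi

R6, R2, R7, R1, R4, R3, R5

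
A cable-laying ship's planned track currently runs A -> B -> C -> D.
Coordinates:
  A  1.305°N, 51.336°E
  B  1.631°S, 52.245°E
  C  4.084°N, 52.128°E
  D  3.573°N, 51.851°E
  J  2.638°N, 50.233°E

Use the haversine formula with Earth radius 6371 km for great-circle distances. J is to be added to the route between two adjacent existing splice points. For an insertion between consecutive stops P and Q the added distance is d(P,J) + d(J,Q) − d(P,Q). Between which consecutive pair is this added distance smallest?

Added distance for inserting J between each consecutive pair:
A–B: 375.3 km
B–C: 153.9 km
C–D: 407.7 km
Smallest added distance is 153.9 km, inserting between B and C.

between B and C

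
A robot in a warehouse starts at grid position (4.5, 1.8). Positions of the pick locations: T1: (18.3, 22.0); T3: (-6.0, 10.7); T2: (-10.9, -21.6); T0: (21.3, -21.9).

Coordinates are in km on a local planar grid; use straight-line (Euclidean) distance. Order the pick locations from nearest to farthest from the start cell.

Computing each straight-line distance from (4.5, 1.8):
T3 (-6.0, 10.7): 13.8 km
T1 (18.3, 22.0): 24.5 km
T2 (-10.9, -21.6): 28.0 km
T0 (21.3, -21.9): 29.1 km

T3, T1, T2, T0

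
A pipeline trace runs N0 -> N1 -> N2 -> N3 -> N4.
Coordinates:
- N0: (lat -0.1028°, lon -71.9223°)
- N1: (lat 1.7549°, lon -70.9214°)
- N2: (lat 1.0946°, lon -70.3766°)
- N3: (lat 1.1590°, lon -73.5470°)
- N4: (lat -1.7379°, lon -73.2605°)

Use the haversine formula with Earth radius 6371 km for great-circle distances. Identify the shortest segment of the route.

Leg distances:
N0→N1: 234.6 km
N1→N2: 95.2 km
N2→N3: 352.5 km
N3→N4: 323.7 km
The shortest leg is N1–N2 at 95.2 km.

N1–N2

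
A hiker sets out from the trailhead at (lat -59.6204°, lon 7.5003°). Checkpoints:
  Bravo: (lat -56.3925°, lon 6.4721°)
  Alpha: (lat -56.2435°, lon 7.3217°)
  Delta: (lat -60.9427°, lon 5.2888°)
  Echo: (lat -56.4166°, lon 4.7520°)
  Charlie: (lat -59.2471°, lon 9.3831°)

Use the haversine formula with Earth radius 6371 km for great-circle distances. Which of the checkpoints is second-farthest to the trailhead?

Distances from the trailhead ((lat -59.6204°, lon 7.5003°)):
Echo: 391.2 km
Alpha: 375.6 km
Bravo: 364.0 km
Delta: 191.0 km
Charlie: 114.3 km
The second-farthest is Alpha at 375.6 km.

Alpha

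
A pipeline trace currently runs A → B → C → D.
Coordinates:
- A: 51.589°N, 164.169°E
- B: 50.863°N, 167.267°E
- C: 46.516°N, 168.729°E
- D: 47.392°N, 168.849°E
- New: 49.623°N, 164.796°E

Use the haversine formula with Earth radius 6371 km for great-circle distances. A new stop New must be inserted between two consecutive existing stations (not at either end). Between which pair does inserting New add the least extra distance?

between B and C

Added distance for inserting New between each consecutive pair:
A–B: 216.1 km
B–C: 180.6 km
C–D: 742.6 km
Smallest added distance is 180.6 km, inserting between B and C.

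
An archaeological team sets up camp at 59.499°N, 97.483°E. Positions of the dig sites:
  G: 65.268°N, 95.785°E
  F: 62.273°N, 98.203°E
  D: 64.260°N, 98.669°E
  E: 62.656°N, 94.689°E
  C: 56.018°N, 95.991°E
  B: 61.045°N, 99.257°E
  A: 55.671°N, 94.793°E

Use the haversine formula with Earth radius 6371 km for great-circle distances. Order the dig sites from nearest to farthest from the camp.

B, F, E, C, A, D, G

Distances from the camp:
B 61.045°N, 99.257°E: 197.8 km
F 62.273°N, 98.203°E: 310.9 km
E 62.656°N, 94.689°E: 381.8 km
C 56.018°N, 95.991°E: 397.0 km
A 55.671°N, 94.793°E: 454.8 km
D 64.260°N, 98.669°E: 533.0 km
G 65.268°N, 95.785°E: 647.4 km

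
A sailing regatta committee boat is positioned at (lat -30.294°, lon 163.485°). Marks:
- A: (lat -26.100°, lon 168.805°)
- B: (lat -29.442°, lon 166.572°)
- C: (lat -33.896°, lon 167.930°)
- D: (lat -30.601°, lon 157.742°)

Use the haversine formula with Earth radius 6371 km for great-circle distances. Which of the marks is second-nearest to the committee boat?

Distance to each, sorted:
B: 312.4 km
D: 551.5 km
C: 579.3 km
A: 699.3 km
The second-nearest is D at 551.5 km.

D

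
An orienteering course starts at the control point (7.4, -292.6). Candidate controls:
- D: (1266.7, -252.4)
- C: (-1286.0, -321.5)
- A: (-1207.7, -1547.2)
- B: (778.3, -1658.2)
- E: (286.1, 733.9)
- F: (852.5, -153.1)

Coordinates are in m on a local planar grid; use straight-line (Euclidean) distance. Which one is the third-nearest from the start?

Distances from the start ((7.4, -292.6)):
F: 856.5 m
E: 1063.7 m
D: 1259.9 m
C: 1293.7 m
B: 1568.2 m
A: 1746.6 m
The third-nearest is D at 1259.9 m.

D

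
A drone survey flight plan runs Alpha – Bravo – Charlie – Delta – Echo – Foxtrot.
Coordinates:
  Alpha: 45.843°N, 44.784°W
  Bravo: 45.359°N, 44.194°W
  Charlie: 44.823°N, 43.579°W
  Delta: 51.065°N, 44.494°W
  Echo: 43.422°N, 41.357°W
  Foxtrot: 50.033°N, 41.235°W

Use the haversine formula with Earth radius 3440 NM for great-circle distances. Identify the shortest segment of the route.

Alpha–Bravo

Leg distances:
Alpha→Bravo: 38.2 NM
Bravo→Charlie: 41.4 NM
Charlie→Delta: 376.6 NM
Delta→Echo: 476.2 NM
Echo→Foxtrot: 397.0 NM
The shortest leg is Alpha–Bravo at 38.2 NM.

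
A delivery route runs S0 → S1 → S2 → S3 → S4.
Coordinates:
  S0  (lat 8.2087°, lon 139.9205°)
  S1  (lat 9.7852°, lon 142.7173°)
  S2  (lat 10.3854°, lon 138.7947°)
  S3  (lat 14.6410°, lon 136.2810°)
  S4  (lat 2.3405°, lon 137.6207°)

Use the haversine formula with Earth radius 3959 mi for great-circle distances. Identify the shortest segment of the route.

Leg distances:
S0→S1: 219.8 mi
S1→S2: 270.1 mi
S2→S3: 339.4 mi
S3→S4: 854.8 mi
The shortest leg is S0–S1 at 219.8 mi.

S0–S1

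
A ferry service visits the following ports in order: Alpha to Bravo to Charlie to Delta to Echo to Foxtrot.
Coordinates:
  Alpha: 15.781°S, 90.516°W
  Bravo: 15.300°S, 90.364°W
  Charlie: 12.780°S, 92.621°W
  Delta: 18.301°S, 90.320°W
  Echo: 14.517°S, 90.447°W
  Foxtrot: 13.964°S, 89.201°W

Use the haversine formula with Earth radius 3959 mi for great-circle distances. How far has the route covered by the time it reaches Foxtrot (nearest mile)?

Leg distances:
Alpha→Bravo: 34.7 mi  (cumulative 34.7 mi)
Bravo→Charlie: 230.7 mi  (cumulative 265.4 mi)
Charlie→Delta: 411.1 mi  (cumulative 676.5 mi)
Delta→Echo: 261.6 mi  (cumulative 938.1 mi)
Echo→Foxtrot: 91.8 mi  (cumulative 1029.9 mi)
Cumulative distance at Foxtrot ≈ 1030 mi.

1030 mi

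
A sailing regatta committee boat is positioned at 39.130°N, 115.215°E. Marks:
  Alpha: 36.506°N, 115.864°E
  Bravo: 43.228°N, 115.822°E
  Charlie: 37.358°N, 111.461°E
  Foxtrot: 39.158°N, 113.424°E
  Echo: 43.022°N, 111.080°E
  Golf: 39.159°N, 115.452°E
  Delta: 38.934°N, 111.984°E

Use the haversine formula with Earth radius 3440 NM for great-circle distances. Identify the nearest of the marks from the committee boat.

Golf

Distance to each, sorted:
Golf: 11.2 NM
Foxtrot: 83.4 NM
Delta: 151.1 NM
Alpha: 160.5 NM
Charlie: 206.5 NM
Bravo: 247.6 NM
Echo: 299.3 NM
The nearest is Golf at 11.2 NM.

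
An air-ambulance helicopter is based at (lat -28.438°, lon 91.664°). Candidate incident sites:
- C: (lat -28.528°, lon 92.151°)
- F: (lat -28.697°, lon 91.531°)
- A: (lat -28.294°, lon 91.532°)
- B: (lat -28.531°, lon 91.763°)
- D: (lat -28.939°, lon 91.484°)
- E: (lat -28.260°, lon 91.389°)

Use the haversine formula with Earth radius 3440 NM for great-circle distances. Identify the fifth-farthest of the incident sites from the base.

A

Distances from the base ((lat -28.438°, lon 91.664°)):
D: 31.5 NM
C: 26.3 NM
E: 18.0 NM
F: 17.1 NM
A: 11.1 NM
B: 7.6 NM
The fifth-farthest is A at 11.1 NM.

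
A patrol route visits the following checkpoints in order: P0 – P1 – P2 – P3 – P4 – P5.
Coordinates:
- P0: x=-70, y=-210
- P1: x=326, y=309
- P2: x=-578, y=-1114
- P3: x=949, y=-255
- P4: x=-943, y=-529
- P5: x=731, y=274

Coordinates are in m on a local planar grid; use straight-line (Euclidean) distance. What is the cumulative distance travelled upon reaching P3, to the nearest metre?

4091 m

Leg distances:
P0→P1: 652.8 m  (cumulative 652.8 m)
P1→P2: 1685.9 m  (cumulative 2338.7 m)
P2→P3: 1752.0 m  (cumulative 4090.7 m)
Cumulative distance at P3 ≈ 4091 m.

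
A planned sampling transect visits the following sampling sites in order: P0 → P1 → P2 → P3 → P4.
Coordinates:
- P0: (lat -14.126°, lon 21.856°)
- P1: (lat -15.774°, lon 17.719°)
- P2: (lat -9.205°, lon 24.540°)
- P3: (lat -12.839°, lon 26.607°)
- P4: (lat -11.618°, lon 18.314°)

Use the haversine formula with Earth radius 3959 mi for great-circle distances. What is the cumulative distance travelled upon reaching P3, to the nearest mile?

1232 mi

Leg distances:
P0→P1: 298.7 mi  (cumulative 298.7 mi)
P1→P2: 646.1 mi  (cumulative 944.9 mi)
P2→P3: 287.6 mi  (cumulative 1232.4 mi)
Cumulative distance at P3 ≈ 1232 mi.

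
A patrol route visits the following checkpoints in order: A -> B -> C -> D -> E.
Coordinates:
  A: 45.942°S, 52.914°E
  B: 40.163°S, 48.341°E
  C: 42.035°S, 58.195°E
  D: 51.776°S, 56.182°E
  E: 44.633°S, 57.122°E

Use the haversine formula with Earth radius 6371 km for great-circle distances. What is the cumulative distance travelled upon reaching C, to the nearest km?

Leg distances:
A→B: 742.0 km  (cumulative 742.0 km)
B→C: 851.0 km  (cumulative 1593.0 km)
Cumulative distance at C ≈ 1593 km.

1593 km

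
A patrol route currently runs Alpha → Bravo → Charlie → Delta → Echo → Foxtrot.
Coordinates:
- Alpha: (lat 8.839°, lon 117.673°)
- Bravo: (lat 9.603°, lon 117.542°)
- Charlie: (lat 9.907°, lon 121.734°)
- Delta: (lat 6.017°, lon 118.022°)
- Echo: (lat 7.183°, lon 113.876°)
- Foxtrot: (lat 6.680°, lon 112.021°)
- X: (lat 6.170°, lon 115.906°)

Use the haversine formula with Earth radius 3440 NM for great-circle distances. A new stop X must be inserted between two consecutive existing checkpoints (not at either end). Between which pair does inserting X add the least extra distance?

between Delta and Echo

Added distance for inserting X between each consecutive pair:
Alpha–Bravo: 373.1 NM
Bravo–Charlie: 391.9 NM
Charlie–Delta: 218.1 NM
Delta–Echo: 5.1 NM
Echo–Foxtrot: 254.7 NM
Smallest added distance is 5.1 NM, inserting between Delta and Echo.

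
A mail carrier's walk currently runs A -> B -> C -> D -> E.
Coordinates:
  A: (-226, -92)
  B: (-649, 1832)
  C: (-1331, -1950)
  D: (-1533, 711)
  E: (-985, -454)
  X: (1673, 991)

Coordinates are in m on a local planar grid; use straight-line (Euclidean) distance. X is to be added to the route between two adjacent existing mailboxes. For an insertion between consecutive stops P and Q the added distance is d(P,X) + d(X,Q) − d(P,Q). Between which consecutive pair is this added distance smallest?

between A and B

Added distance for inserting X between each consecutive pair:
A–B: 2685.8 m
B–C: 2830.6 m
C–D: 4753.5 m
D–E: 4956.1 m
Smallest added distance is 2685.8 m, inserting between A and B.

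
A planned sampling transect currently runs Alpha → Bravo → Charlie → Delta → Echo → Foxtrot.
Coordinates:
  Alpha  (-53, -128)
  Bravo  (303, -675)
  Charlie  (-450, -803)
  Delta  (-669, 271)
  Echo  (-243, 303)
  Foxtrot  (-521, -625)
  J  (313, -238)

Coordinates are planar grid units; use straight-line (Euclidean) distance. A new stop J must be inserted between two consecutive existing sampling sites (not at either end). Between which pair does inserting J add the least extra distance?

Added distance for inserting J between each consecutive pair:
Alpha–Bravo: 166.6
Bravo–Charlie: 622.7
Charlie–Delta: 959.4
Delta–Echo: 1454.6
Echo–Foxtrot: 726.4
Smallest added distance is 166.6, inserting between Alpha and Bravo.

between Alpha and Bravo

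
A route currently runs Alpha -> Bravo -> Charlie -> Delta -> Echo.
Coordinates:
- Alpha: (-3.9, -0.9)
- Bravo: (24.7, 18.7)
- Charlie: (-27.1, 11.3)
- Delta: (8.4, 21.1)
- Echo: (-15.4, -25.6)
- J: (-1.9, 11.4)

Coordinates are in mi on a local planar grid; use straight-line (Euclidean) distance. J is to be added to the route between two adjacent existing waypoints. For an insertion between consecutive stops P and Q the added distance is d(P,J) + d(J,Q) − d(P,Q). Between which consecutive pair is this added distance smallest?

Added distance for inserting J between each consecutive pair:
Alpha–Bravo: 5.4 mi
Bravo–Charlie: 0.5 mi
Charlie–Delta: 2.5 mi
Delta–Echo: 1.1 mi
Smallest added distance is 0.5 mi, inserting between Bravo and Charlie.

between Bravo and Charlie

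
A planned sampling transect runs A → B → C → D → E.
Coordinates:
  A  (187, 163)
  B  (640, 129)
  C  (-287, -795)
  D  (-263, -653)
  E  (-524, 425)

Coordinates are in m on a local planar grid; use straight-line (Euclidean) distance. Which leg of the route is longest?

Leg distances:
A→B: 454.3 m
B→C: 1308.9 m
C→D: 144.0 m
D→E: 1109.1 m
The longest leg is B–C at 1308.9 m.

B–C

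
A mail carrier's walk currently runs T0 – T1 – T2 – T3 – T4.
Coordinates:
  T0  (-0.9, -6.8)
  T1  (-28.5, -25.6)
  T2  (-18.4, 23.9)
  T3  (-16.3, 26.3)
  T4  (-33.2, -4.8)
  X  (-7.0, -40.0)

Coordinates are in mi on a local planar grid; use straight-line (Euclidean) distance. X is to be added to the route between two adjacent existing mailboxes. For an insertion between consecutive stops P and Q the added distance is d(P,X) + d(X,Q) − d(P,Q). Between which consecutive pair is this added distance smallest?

Added distance for inserting X between each consecutive pair:
T0–T1: 26.2 mi
T1–T2: 40.3 mi
T2–T3: 128.7 mi
T3–T4: 75.4 mi
Smallest added distance is 26.2 mi, inserting between T0 and T1.

between T0 and T1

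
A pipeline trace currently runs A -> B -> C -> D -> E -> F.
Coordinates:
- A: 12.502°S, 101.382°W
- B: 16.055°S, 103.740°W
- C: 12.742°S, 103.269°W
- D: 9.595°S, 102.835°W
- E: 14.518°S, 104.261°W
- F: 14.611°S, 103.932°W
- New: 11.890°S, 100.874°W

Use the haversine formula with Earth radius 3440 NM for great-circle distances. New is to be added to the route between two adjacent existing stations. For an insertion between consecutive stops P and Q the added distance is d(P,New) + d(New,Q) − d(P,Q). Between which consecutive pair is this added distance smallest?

Added distance for inserting New between each consecutive pair:
A–B: 94.4 NM
B–C: 249.4 NM
C–D: 138.7 NM
D–E: 125.8 NM
E–F: 475.3 NM
Smallest added distance is 94.4 NM, inserting between A and B.

between A and B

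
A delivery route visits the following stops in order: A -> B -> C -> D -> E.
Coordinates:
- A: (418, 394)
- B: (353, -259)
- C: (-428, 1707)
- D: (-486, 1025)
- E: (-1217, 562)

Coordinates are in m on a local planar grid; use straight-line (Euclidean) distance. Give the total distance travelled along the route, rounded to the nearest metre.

4321 m

Leg distances:
A→B: 656.2 m  (cumulative 656.2 m)
B→C: 2115.4 m  (cumulative 2771.7 m)
C→D: 684.5 m  (cumulative 3456.1 m)
D→E: 865.3 m  (cumulative 4321.4 m)
Total route length ≈ 4321 m.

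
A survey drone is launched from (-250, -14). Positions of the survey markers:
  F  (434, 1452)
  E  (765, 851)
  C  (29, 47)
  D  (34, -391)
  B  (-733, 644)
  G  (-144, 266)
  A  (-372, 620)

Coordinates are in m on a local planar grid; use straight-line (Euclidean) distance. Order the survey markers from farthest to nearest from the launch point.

F, E, B, A, D, G, C

Distance from the launch point at (-250, -14) to each:
F (434, 1452): 1617.7 m
E (765, 851): 1333.6 m
B (-733, 644): 816.2 m
A (-372, 620): 645.6 m
D (34, -391): 472.0 m
G (-144, 266): 299.4 m
C (29, 47): 285.6 m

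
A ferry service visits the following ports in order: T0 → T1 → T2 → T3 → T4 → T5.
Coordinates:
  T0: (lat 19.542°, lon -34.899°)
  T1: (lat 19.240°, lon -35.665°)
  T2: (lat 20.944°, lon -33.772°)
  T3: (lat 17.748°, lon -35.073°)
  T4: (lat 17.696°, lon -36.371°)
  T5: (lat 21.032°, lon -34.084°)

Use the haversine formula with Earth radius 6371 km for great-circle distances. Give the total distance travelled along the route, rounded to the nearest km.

Leg distances:
T0→T1: 87.1 km  (cumulative 87.1 km)
T1→T2: 273.8 km  (cumulative 360.9 km)
T2→T3: 380.7 km  (cumulative 741.6 km)
T3→T4: 137.6 km  (cumulative 879.2 km)
T4→T5: 441.7 km  (cumulative 1320.9 km)
Total route length ≈ 1321 km.

1321 km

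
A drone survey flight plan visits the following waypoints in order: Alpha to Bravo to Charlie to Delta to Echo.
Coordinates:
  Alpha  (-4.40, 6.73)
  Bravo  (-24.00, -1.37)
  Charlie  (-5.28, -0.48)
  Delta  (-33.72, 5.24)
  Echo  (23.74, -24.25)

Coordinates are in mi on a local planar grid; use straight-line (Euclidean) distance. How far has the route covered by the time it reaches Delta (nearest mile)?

Leg distances:
Alpha→Bravo: 21.2 mi  (cumulative 21.2 mi)
Bravo→Charlie: 18.7 mi  (cumulative 39.9 mi)
Charlie→Delta: 29.0 mi  (cumulative 69.0 mi)
Cumulative distance at Delta ≈ 69 mi.

69 mi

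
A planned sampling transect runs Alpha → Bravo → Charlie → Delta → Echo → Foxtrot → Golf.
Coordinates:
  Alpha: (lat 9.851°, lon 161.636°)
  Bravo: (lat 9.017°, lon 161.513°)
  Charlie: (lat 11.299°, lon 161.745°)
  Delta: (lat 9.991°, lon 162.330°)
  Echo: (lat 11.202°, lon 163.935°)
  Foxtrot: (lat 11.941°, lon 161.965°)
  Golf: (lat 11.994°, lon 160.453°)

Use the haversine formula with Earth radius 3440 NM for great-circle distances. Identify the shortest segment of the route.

Alpha–Bravo

Leg distances:
Alpha→Bravo: 50.6 NM
Bravo→Charlie: 137.7 NM
Charlie→Delta: 85.8 NM
Delta→Echo: 119.4 NM
Echo→Foxtrot: 124.1 NM
Foxtrot→Golf: 88.9 NM
The shortest leg is Alpha–Bravo at 50.6 NM.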